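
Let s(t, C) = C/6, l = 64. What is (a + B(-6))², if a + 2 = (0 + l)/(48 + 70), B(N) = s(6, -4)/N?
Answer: 511225/281961 ≈ 1.8131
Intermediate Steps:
s(t, C) = C/6 (s(t, C) = C*(⅙) = C/6)
B(N) = -2/(3*N) (B(N) = ((⅙)*(-4))/N = -2/(3*N))
a = -86/59 (a = -2 + (0 + 64)/(48 + 70) = -2 + 64/118 = -2 + 64*(1/118) = -2 + 32/59 = -86/59 ≈ -1.4576)
(a + B(-6))² = (-86/59 - ⅔/(-6))² = (-86/59 - ⅔*(-⅙))² = (-86/59 + ⅑)² = (-715/531)² = 511225/281961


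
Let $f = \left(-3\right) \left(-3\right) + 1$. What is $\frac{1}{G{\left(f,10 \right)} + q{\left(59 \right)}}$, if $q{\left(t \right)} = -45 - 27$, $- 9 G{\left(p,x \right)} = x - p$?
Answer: $- \frac{1}{72} \approx -0.013889$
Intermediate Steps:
$f = 10$ ($f = 9 + 1 = 10$)
$G{\left(p,x \right)} = - \frac{x}{9} + \frac{p}{9}$ ($G{\left(p,x \right)} = - \frac{x - p}{9} = - \frac{x}{9} + \frac{p}{9}$)
$q{\left(t \right)} = -72$ ($q{\left(t \right)} = -45 - 27 = -72$)
$\frac{1}{G{\left(f,10 \right)} + q{\left(59 \right)}} = \frac{1}{\left(\left(- \frac{1}{9}\right) 10 + \frac{1}{9} \cdot 10\right) - 72} = \frac{1}{\left(- \frac{10}{9} + \frac{10}{9}\right) - 72} = \frac{1}{0 - 72} = \frac{1}{-72} = - \frac{1}{72}$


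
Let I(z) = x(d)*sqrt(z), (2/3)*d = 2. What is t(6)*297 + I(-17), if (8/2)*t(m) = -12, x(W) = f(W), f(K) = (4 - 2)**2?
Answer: -891 + 4*I*sqrt(17) ≈ -891.0 + 16.492*I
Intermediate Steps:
d = 3 (d = (3/2)*2 = 3)
f(K) = 4 (f(K) = 2**2 = 4)
x(W) = 4
t(m) = -3 (t(m) = (1/4)*(-12) = -3)
I(z) = 4*sqrt(z)
t(6)*297 + I(-17) = -3*297 + 4*sqrt(-17) = -891 + 4*(I*sqrt(17)) = -891 + 4*I*sqrt(17)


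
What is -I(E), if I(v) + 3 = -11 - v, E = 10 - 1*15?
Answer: 9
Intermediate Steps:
E = -5 (E = 10 - 15 = -5)
I(v) = -14 - v (I(v) = -3 + (-11 - v) = -14 - v)
-I(E) = -(-14 - 1*(-5)) = -(-14 + 5) = -1*(-9) = 9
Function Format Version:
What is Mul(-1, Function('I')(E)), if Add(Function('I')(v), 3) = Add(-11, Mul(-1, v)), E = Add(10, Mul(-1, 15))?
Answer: 9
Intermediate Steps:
E = -5 (E = Add(10, -15) = -5)
Function('I')(v) = Add(-14, Mul(-1, v)) (Function('I')(v) = Add(-3, Add(-11, Mul(-1, v))) = Add(-14, Mul(-1, v)))
Mul(-1, Function('I')(E)) = Mul(-1, Add(-14, Mul(-1, -5))) = Mul(-1, Add(-14, 5)) = Mul(-1, -9) = 9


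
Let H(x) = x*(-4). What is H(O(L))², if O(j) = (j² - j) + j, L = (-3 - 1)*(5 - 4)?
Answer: 4096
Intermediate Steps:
L = -4 (L = -4*1 = -4)
O(j) = j²
H(x) = -4*x
H(O(L))² = (-4*(-4)²)² = (-4*16)² = (-64)² = 4096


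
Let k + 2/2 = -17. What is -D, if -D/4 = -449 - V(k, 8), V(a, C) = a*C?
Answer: -1220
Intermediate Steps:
k = -18 (k = -1 - 17 = -18)
V(a, C) = C*a
D = 1220 (D = -4*(-449 - 8*(-18)) = -4*(-449 - 1*(-144)) = -4*(-449 + 144) = -4*(-305) = 1220)
-D = -1*1220 = -1220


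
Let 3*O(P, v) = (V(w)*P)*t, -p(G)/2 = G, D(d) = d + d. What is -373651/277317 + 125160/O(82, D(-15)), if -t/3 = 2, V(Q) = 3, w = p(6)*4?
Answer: -2907736001/11369997 ≈ -255.74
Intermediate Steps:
D(d) = 2*d
p(G) = -2*G
w = -48 (w = -2*6*4 = -12*4 = -48)
t = -6 (t = -3*2 = -6)
O(P, v) = -6*P (O(P, v) = ((3*P)*(-6))/3 = (-18*P)/3 = -6*P)
-373651/277317 + 125160/O(82, D(-15)) = -373651/277317 + 125160/((-6*82)) = -373651*1/277317 + 125160/(-492) = -373651/277317 + 125160*(-1/492) = -373651/277317 - 10430/41 = -2907736001/11369997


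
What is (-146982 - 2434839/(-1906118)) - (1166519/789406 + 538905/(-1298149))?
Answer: -71775838586200820608399/488331520038871073 ≈ -1.4698e+5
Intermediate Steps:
(-146982 - 2434839/(-1906118)) - (1166519/789406 + 538905/(-1298149)) = (-146982 - 2434839*(-1/1906118)) - (1166519*(1/789406) + 538905*(-1/1298149)) = (-146982 + 2434839/1906118) - (1166519/789406 - 538905/1298149) = -280162601037/1906118 - 1*1088900632901/1024766609494 = -280162601037/1906118 - 1088900632901/1024766609494 = -71775838586200820608399/488331520038871073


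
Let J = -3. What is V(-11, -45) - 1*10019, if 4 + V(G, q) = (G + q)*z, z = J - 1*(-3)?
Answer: -10023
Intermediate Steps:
z = 0 (z = -3 - 1*(-3) = -3 + 3 = 0)
V(G, q) = -4 (V(G, q) = -4 + (G + q)*0 = -4 + 0 = -4)
V(-11, -45) - 1*10019 = -4 - 1*10019 = -4 - 10019 = -10023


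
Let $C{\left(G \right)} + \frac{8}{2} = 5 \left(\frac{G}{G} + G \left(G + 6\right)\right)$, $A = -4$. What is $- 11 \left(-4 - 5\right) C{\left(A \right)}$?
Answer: $-3861$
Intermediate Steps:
$C{\left(G \right)} = 1 + 5 G \left(6 + G\right)$ ($C{\left(G \right)} = -4 + 5 \left(\frac{G}{G} + G \left(G + 6\right)\right) = -4 + 5 \left(1 + G \left(6 + G\right)\right) = -4 + \left(5 + 5 G \left(6 + G\right)\right) = 1 + 5 G \left(6 + G\right)$)
$- 11 \left(-4 - 5\right) C{\left(A \right)} = - 11 \left(-4 - 5\right) \left(1 + 5 \left(-4\right)^{2} + 30 \left(-4\right)\right) = \left(-11\right) \left(-9\right) \left(1 + 5 \cdot 16 - 120\right) = 99 \left(1 + 80 - 120\right) = 99 \left(-39\right) = -3861$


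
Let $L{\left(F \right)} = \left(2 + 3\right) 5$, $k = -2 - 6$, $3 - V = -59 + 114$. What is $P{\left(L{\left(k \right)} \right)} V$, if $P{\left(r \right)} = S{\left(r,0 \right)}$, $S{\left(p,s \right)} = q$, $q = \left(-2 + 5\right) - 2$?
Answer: $-52$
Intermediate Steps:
$V = -52$ ($V = 3 - \left(-59 + 114\right) = 3 - 55 = -52$)
$k = -8$ ($k = -2 - 6 = -8$)
$q = 1$ ($q = 3 - 2 = 1$)
$S{\left(p,s \right)} = 1$
$L{\left(F \right)} = 25$ ($L{\left(F \right)} = 5 \cdot 5 = 25$)
$P{\left(r \right)} = 1$
$P{\left(L{\left(k \right)} \right)} V = 1 \left(-52\right) = -52$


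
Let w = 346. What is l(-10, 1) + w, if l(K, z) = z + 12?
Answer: 359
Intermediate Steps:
l(K, z) = 12 + z
l(-10, 1) + w = (12 + 1) + 346 = 13 + 346 = 359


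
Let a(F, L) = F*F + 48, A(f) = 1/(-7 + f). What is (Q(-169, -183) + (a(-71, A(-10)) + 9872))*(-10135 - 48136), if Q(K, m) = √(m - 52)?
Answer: -871792431 - 58271*I*√235 ≈ -8.7179e+8 - 8.9328e+5*I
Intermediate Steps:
a(F, L) = 48 + F² (a(F, L) = F² + 48 = 48 + F²)
Q(K, m) = √(-52 + m)
(Q(-169, -183) + (a(-71, A(-10)) + 9872))*(-10135 - 48136) = (√(-52 - 183) + ((48 + (-71)²) + 9872))*(-10135 - 48136) = (√(-235) + ((48 + 5041) + 9872))*(-58271) = (I*√235 + (5089 + 9872))*(-58271) = (I*√235 + 14961)*(-58271) = (14961 + I*√235)*(-58271) = -871792431 - 58271*I*√235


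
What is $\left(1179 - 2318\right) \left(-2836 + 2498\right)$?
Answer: $384982$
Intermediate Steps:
$\left(1179 - 2318\right) \left(-2836 + 2498\right) = \left(-1139\right) \left(-338\right) = 384982$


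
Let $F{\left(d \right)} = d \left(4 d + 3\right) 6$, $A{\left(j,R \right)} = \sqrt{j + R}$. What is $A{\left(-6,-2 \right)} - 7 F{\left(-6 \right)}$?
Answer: $-5292 + 2 i \sqrt{2} \approx -5292.0 + 2.8284 i$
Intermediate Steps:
$A{\left(j,R \right)} = \sqrt{R + j}$
$F{\left(d \right)} = 6 d \left(3 + 4 d\right)$ ($F{\left(d \right)} = d \left(3 + 4 d\right) 6 = 6 d \left(3 + 4 d\right)$)
$A{\left(-6,-2 \right)} - 7 F{\left(-6 \right)} = \sqrt{-2 - 6} - 7 \cdot 6 \left(-6\right) \left(3 + 4 \left(-6\right)\right) = \sqrt{-8} - 7 \cdot 6 \left(-6\right) \left(3 - 24\right) = 2 i \sqrt{2} - 7 \cdot 6 \left(-6\right) \left(-21\right) = 2 i \sqrt{2} - 5292 = -5292 + 2 i \sqrt{2}$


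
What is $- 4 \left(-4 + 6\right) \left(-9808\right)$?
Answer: $78464$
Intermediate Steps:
$- 4 \left(-4 + 6\right) \left(-9808\right) = \left(-4\right) 2 \left(-9808\right) = \left(-8\right) \left(-9808\right) = 78464$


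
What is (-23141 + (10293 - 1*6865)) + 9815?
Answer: -9898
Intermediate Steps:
(-23141 + (10293 - 1*6865)) + 9815 = (-23141 + (10293 - 6865)) + 9815 = (-23141 + 3428) + 9815 = -19713 + 9815 = -9898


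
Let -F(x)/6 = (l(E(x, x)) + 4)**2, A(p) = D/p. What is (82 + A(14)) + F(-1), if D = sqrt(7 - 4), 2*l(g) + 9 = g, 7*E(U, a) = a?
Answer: 3922/49 + sqrt(3)/14 ≈ 80.165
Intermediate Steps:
E(U, a) = a/7
l(g) = -9/2 + g/2
D = sqrt(3) ≈ 1.7320
A(p) = sqrt(3)/p
F(x) = -6*(-1/2 + x/14)**2 (F(x) = -6*((-9/2 + (x/7)/2) + 4)**2 = -6*((-9/2 + x/14) + 4)**2 = -6*(-1/2 + x/14)**2)
(82 + A(14)) + F(-1) = (82 + sqrt(3)/14) - 3*(-7 - 1)**2/98 = (82 + sqrt(3)*(1/14)) - 3/98*(-8)**2 = (82 + sqrt(3)/14) - 3/98*64 = (82 + sqrt(3)/14) - 96/49 = 3922/49 + sqrt(3)/14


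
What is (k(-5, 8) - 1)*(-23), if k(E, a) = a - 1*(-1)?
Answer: -184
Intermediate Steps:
k(E, a) = 1 + a (k(E, a) = a + 1 = 1 + a)
(k(-5, 8) - 1)*(-23) = ((1 + 8) - 1)*(-23) = (9 - 1)*(-23) = 8*(-23) = -184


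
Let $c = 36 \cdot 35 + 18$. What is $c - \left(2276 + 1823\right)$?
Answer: $-2821$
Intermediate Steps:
$c = 1278$ ($c = 1260 + 18 = 1278$)
$c - \left(2276 + 1823\right) = 1278 - \left(2276 + 1823\right) = 1278 - 4099 = -2821$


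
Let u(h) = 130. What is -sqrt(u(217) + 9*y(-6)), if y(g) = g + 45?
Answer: -sqrt(481) ≈ -21.932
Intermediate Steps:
y(g) = 45 + g
-sqrt(u(217) + 9*y(-6)) = -sqrt(130 + 9*(45 - 6)) = -sqrt(130 + 9*39) = -sqrt(130 + 351) = -sqrt(481)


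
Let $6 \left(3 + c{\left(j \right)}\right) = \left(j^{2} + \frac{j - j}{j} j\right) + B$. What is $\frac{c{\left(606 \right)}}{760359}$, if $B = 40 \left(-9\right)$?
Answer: $\frac{20381}{253453} \approx 0.080413$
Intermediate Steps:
$B = -360$
$c{\left(j \right)} = -63 + \frac{j^{2}}{6}$ ($c{\left(j \right)} = -3 + \frac{\left(j^{2} + \frac{j - j}{j} j\right) - 360}{6} = -3 + \frac{\left(j^{2} + \frac{0}{j} j\right) - 360}{6} = -3 + \frac{\left(j^{2} + 0 j\right) - 360}{6} = -3 + \frac{\left(j^{2} + 0\right) - 360}{6} = -3 + \frac{j^{2} - 360}{6} = -3 + \frac{-360 + j^{2}}{6} = -3 + \left(-60 + \frac{j^{2}}{6}\right) = -63 + \frac{j^{2}}{6}$)
$\frac{c{\left(606 \right)}}{760359} = \frac{-63 + \frac{606^{2}}{6}}{760359} = \left(-63 + \frac{1}{6} \cdot 367236\right) \frac{1}{760359} = \left(-63 + 61206\right) \frac{1}{760359} = 61143 \cdot \frac{1}{760359} = \frac{20381}{253453}$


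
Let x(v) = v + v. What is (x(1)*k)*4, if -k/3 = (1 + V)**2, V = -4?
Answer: -216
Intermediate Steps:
x(v) = 2*v
k = -27 (k = -3*(1 - 4)**2 = -3*(-3)**2 = -3*9 = -27)
(x(1)*k)*4 = ((2*1)*(-27))*4 = (2*(-27))*4 = -54*4 = -216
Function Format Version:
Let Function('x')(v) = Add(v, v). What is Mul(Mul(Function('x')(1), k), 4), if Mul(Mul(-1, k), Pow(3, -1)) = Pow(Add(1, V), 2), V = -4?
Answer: -216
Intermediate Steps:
Function('x')(v) = Mul(2, v)
k = -27 (k = Mul(-3, Pow(Add(1, -4), 2)) = Mul(-3, Pow(-3, 2)) = Mul(-3, 9) = -27)
Mul(Mul(Function('x')(1), k), 4) = Mul(Mul(Mul(2, 1), -27), 4) = Mul(Mul(2, -27), 4) = Mul(-54, 4) = -216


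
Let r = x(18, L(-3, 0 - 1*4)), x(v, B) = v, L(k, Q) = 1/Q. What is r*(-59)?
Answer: -1062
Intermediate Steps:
r = 18
r*(-59) = 18*(-59) = -1062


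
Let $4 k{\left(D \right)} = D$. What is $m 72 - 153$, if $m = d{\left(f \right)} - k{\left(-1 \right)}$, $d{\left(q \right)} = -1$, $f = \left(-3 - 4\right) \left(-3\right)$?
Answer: $-207$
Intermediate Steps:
$k{\left(D \right)} = \frac{D}{4}$
$f = 21$ ($f = \left(-7\right) \left(-3\right) = 21$)
$m = - \frac{3}{4}$ ($m = -1 - \frac{1}{4} \left(-1\right) = -1 - - \frac{1}{4} = -1 + \frac{1}{4} = - \frac{3}{4} \approx -0.75$)
$m 72 - 153 = \left(- \frac{3}{4}\right) 72 - 153 = -54 - 153 = -207$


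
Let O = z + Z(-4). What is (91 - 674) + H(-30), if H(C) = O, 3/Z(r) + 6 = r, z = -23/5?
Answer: -5879/10 ≈ -587.90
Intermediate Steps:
z = -23/5 (z = -23*1/5 = -23/5 ≈ -4.6000)
Z(r) = 3/(-6 + r)
O = -49/10 (O = -23/5 + 3/(-6 - 4) = -23/5 + 3/(-10) = -23/5 + 3*(-1/10) = -23/5 - 3/10 = -49/10 ≈ -4.9000)
H(C) = -49/10
(91 - 674) + H(-30) = (91 - 674) - 49/10 = -583 - 49/10 = -5879/10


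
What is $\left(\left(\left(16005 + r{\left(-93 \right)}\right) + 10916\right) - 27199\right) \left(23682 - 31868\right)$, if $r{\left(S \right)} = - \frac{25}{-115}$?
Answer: $\frac{52300354}{23} \approx 2.2739 \cdot 10^{6}$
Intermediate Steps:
$r{\left(S \right)} = \frac{5}{23}$ ($r{\left(S \right)} = \left(-25\right) \left(- \frac{1}{115}\right) = \frac{5}{23}$)
$\left(\left(\left(16005 + r{\left(-93 \right)}\right) + 10916\right) - 27199\right) \left(23682 - 31868\right) = \left(\left(\left(16005 + \frac{5}{23}\right) + 10916\right) - 27199\right) \left(23682 - 31868\right) = \left(\left(\frac{368120}{23} + 10916\right) - 27199\right) \left(-8186\right) = \left(\frac{619188}{23} - 27199\right) \left(-8186\right) = \left(- \frac{6389}{23}\right) \left(-8186\right) = \frac{52300354}{23}$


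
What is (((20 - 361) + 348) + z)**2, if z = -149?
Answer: 20164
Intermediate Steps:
(((20 - 361) + 348) + z)**2 = (((20 - 361) + 348) - 149)**2 = ((-341 + 348) - 149)**2 = (7 - 149)**2 = (-142)**2 = 20164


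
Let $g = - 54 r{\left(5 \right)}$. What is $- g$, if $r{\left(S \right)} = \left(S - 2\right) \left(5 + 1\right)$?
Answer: $972$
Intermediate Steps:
$r{\left(S \right)} = -12 + 6 S$ ($r{\left(S \right)} = \left(-2 + S\right) 6 = -12 + 6 S$)
$g = -972$ ($g = - 54 \left(-12 + 6 \cdot 5\right) = - 54 \left(-12 + 30\right) = \left(-54\right) 18 = -972$)
$- g = \left(-1\right) \left(-972\right) = 972$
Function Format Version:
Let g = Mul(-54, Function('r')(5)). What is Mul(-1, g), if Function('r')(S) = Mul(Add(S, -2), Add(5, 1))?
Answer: 972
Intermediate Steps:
Function('r')(S) = Add(-12, Mul(6, S)) (Function('r')(S) = Mul(Add(-2, S), 6) = Add(-12, Mul(6, S)))
g = -972 (g = Mul(-54, Add(-12, Mul(6, 5))) = Mul(-54, Add(-12, 30)) = Mul(-54, 18) = -972)
Mul(-1, g) = Mul(-1, -972) = 972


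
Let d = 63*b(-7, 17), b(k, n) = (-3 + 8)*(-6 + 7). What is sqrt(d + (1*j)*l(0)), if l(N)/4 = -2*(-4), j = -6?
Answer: sqrt(123) ≈ 11.091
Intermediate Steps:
l(N) = 32 (l(N) = 4*(-2*(-4)) = 4*8 = 32)
b(k, n) = 5 (b(k, n) = 5*1 = 5)
d = 315 (d = 63*5 = 315)
sqrt(d + (1*j)*l(0)) = sqrt(315 + (1*(-6))*32) = sqrt(315 - 6*32) = sqrt(315 - 192) = sqrt(123)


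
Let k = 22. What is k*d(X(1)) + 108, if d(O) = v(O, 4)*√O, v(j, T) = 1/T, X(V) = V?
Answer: 227/2 ≈ 113.50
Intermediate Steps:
d(O) = √O/4
k*d(X(1)) + 108 = 22*(√1/4) + 108 = 22*((¼)*1) + 108 = 22*(¼) + 108 = 11/2 + 108 = 227/2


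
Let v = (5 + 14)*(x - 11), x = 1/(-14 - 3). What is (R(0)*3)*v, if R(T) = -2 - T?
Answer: 21432/17 ≈ 1260.7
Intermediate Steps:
x = -1/17 (x = 1/(-17) = -1/17 ≈ -0.058824)
v = -3572/17 (v = (5 + 14)*(-1/17 - 11) = 19*(-188/17) = -3572/17 ≈ -210.12)
(R(0)*3)*v = ((-2 - 1*0)*3)*(-3572/17) = ((-2 + 0)*3)*(-3572/17) = -2*3*(-3572/17) = -6*(-3572/17) = 21432/17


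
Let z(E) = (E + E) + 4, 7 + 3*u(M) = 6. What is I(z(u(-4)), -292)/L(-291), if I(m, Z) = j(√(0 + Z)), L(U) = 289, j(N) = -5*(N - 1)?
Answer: 5/289 - 10*I*√73/289 ≈ 0.017301 - 0.29564*I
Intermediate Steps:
u(M) = -⅓ (u(M) = -7/3 + (⅓)*6 = -7/3 + 2 = -⅓)
j(N) = 5 - 5*N (j(N) = -5*(-1 + N) = 5 - 5*N)
z(E) = 4 + 2*E (z(E) = 2*E + 4 = 4 + 2*E)
I(m, Z) = 5 - 5*√Z (I(m, Z) = 5 - 5*√(0 + Z) = 5 - 5*√Z)
I(z(u(-4)), -292)/L(-291) = (5 - 10*I*√73)/289 = (5 - 10*I*√73)*(1/289) = 5/289 - 10*I*√73/289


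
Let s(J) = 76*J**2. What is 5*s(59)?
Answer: 1322780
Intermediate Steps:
5*s(59) = 5*(76*59**2) = 5*(76*3481) = 5*264556 = 1322780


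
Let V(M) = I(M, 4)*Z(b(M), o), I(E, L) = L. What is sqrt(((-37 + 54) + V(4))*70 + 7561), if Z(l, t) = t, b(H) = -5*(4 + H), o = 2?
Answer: sqrt(9311) ≈ 96.494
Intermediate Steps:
b(H) = -20 - 5*H
V(M) = 8 (V(M) = 4*2 = 8)
sqrt(((-37 + 54) + V(4))*70 + 7561) = sqrt(((-37 + 54) + 8)*70 + 7561) = sqrt((17 + 8)*70 + 7561) = sqrt(25*70 + 7561) = sqrt(1750 + 7561) = sqrt(9311)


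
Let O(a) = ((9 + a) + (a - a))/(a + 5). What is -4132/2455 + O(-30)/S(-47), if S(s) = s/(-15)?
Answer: -163271/115385 ≈ -1.4150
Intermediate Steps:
S(s) = -s/15 (S(s) = s*(-1/15) = -s/15)
O(a) = (9 + a)/(5 + a) (O(a) = ((9 + a) + 0)/(5 + a) = (9 + a)/(5 + a))
-4132/2455 + O(-30)/S(-47) = -4132/2455 + ((9 - 30)/(5 - 30))/((-1/15*(-47))) = -4132*1/2455 + (-21/(-25))/(47/15) = -4132/2455 - 1/25*(-21)*(15/47) = -4132/2455 + (21/25)*(15/47) = -4132/2455 + 63/235 = -163271/115385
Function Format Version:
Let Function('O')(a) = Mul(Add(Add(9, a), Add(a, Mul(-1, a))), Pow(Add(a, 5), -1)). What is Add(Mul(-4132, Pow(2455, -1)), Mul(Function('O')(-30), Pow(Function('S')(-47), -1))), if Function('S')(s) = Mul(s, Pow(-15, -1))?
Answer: Rational(-163271, 115385) ≈ -1.4150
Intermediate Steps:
Function('S')(s) = Mul(Rational(-1, 15), s) (Function('S')(s) = Mul(s, Rational(-1, 15)) = Mul(Rational(-1, 15), s))
Function('O')(a) = Mul(Pow(Add(5, a), -1), Add(9, a)) (Function('O')(a) = Mul(Add(Add(9, a), 0), Pow(Add(5, a), -1)) = Mul(Add(9, a), Pow(Add(5, a), -1)) = Mul(Pow(Add(5, a), -1), Add(9, a)))
Add(Mul(-4132, Pow(2455, -1)), Mul(Function('O')(-30), Pow(Function('S')(-47), -1))) = Add(Mul(-4132, Pow(2455, -1)), Mul(Mul(Pow(Add(5, -30), -1), Add(9, -30)), Pow(Mul(Rational(-1, 15), -47), -1))) = Add(Mul(-4132, Rational(1, 2455)), Mul(Mul(Pow(-25, -1), -21), Pow(Rational(47, 15), -1))) = Add(Rational(-4132, 2455), Mul(Mul(Rational(-1, 25), -21), Rational(15, 47))) = Add(Rational(-4132, 2455), Mul(Rational(21, 25), Rational(15, 47))) = Add(Rational(-4132, 2455), Rational(63, 235)) = Rational(-163271, 115385)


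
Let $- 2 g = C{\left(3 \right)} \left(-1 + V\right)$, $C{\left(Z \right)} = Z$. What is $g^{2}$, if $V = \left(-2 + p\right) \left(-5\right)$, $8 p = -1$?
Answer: $\frac{53361}{256} \approx 208.44$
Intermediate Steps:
$p = - \frac{1}{8}$ ($p = \frac{1}{8} \left(-1\right) = - \frac{1}{8} \approx -0.125$)
$V = \frac{85}{8}$ ($V = \left(-2 - \frac{1}{8}\right) \left(-5\right) = \left(- \frac{17}{8}\right) \left(-5\right) = \frac{85}{8} \approx 10.625$)
$g = - \frac{231}{16}$ ($g = - \frac{3 \left(-1 + \frac{85}{8}\right)}{2} = - \frac{3 \cdot \frac{77}{8}}{2} = \left(- \frac{1}{2}\right) \frac{231}{8} = - \frac{231}{16} \approx -14.438$)
$g^{2} = \left(- \frac{231}{16}\right)^{2} = \frac{53361}{256}$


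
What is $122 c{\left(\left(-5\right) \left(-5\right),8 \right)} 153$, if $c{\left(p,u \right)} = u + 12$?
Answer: $373320$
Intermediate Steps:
$c{\left(p,u \right)} = 12 + u$
$122 c{\left(\left(-5\right) \left(-5\right),8 \right)} 153 = 122 \left(12 + 8\right) 153 = 122 \cdot 20 \cdot 153 = 2440 \cdot 153 = 373320$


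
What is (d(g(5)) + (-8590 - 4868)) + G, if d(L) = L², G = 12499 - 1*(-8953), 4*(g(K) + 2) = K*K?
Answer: 128193/16 ≈ 8012.1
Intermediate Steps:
g(K) = -2 + K²/4 (g(K) = -2 + (K*K)/4 = -2 + K²/4)
G = 21452 (G = 12499 + 8953 = 21452)
(d(g(5)) + (-8590 - 4868)) + G = ((-2 + (¼)*5²)² + (-8590 - 4868)) + 21452 = ((-2 + (¼)*25)² - 13458) + 21452 = ((-2 + 25/4)² - 13458) + 21452 = ((17/4)² - 13458) + 21452 = (289/16 - 13458) + 21452 = -215039/16 + 21452 = 128193/16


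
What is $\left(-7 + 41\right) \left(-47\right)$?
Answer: $-1598$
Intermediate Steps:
$\left(-7 + 41\right) \left(-47\right) = 34 \left(-47\right) = -1598$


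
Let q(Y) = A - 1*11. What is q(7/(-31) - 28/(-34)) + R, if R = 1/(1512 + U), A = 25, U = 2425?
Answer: 55119/3937 ≈ 14.000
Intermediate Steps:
q(Y) = 14 (q(Y) = 25 - 1*11 = 25 - 11 = 14)
R = 1/3937 (R = 1/(1512 + 2425) = 1/3937 ≈ 0.00025400)
q(7/(-31) - 28/(-34)) + R = 14 + 1/3937 = 55119/3937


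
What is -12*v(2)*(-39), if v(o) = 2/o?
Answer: 468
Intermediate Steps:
-12*v(2)*(-39) = -24/2*(-39) = -12*1*(-39) = -12*(-39) = 468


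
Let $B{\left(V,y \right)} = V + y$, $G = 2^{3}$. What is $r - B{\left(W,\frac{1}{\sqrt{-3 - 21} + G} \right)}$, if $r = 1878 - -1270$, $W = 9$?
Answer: $\frac{34528}{11} + \frac{i \sqrt{6}}{44} \approx 3138.9 + 0.05567 i$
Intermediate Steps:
$G = 8$
$r = 3148$ ($r = 1878 + 1270 = 3148$)
$r - B{\left(W,\frac{1}{\sqrt{-3 - 21} + G} \right)} = 3148 - \left(9 + \frac{1}{\sqrt{-3 - 21} + 8}\right) = 3148 - \left(9 + \frac{1}{\sqrt{-24} + 8}\right) = 3148 - \left(9 + \frac{1}{2 i \sqrt{6} + 8}\right) = 3148 - \left(9 + \frac{1}{8 + 2 i \sqrt{6}}\right) = 3139 - \frac{1}{8 + 2 i \sqrt{6}}$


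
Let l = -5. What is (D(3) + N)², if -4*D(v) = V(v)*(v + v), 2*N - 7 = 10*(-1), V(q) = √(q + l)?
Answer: -9/4 + 9*I*√2/2 ≈ -2.25 + 6.364*I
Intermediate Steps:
V(q) = √(-5 + q) (V(q) = √(q - 5) = √(-5 + q))
N = -3/2 (N = 7/2 + (10*(-1))/2 = 7/2 + (½)*(-10) = 7/2 - 5 = -3/2 ≈ -1.5000)
D(v) = -v*√(-5 + v)/2 (D(v) = -√(-5 + v)*(v + v)/4 = -√(-5 + v)*2*v/4 = -v*√(-5 + v)/2)
(D(3) + N)² = (-½*3*√(-5 + 3) - 3/2)² = (-½*3*√(-2) - 3/2)² = (-½*3*I*√2 - 3/2)² = (-3*I*√2/2 - 3/2)² = (-3/2 - 3*I*√2/2)²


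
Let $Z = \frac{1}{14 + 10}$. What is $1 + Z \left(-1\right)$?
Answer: $\frac{23}{24} \approx 0.95833$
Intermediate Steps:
$Z = \frac{1}{24} \approx 0.041667$
$1 + Z \left(-1\right) = 1 + \frac{1}{24} \left(-1\right) = 1 - \frac{1}{24} = \frac{23}{24}$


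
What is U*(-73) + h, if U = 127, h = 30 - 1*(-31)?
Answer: -9210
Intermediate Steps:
h = 61 (h = 30 + 31 = 61)
U*(-73) + h = 127*(-73) + 61 = -9271 + 61 = -9210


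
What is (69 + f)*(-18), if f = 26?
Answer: -1710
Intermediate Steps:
(69 + f)*(-18) = (69 + 26)*(-18) = 95*(-18) = -1710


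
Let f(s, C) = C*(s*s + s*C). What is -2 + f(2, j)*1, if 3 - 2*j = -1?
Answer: 14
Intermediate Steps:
j = 2 (j = 3/2 - ½*(-1) = 3/2 + ½ = 2)
f(s, C) = C*(s² + C*s)
-2 + f(2, j)*1 = -2 + (2*2*(2 + 2))*1 = -2 + (2*2*4)*1 = -2 + 16*1 = -2 + 16 = 14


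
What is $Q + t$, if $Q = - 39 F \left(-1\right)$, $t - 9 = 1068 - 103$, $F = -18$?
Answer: $272$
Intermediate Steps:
$t = 974$ ($t = 9 + \left(1068 - 103\right) = 9 + 965 = 974$)
$Q = -702$ ($Q = \left(-39\right) \left(-18\right) \left(-1\right) = 702 \left(-1\right) = -702$)
$Q + t = -702 + 974 = 272$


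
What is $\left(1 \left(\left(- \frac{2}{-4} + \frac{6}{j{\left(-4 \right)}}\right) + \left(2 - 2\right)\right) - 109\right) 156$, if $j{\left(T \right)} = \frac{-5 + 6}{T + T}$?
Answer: $-24414$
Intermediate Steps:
$j{\left(T \right)} = \frac{1}{2 T}$ ($j{\left(T \right)} = 1 \frac{1}{2 T} = \frac{1}{2 T}$)
$\left(1 \left(\left(- \frac{2}{-4} + \frac{6}{j{\left(-4 \right)}}\right) + \left(2 - 2\right)\right) - 109\right) 156 = \left(1 \left(\left(- \frac{2}{-4} + \frac{6}{\frac{1}{2} \frac{1}{-4}}\right) + \left(2 - 2\right)\right) - 109\right) 156 = \left(1 \left(\left(\left(-2\right) \left(- \frac{1}{4}\right) + \frac{6}{\frac{1}{2} \left(- \frac{1}{4}\right)}\right) + 0\right) - 109\right) 156 = \left(1 \left(\left(\frac{1}{2} + \frac{6}{- \frac{1}{8}}\right) + 0\right) - 109\right) 156 = \left(1 \left(\left(\frac{1}{2} + 6 \left(-8\right)\right) + 0\right) - 109\right) 156 = \left(1 \left(\left(\frac{1}{2} - 48\right) + 0\right) - 109\right) 156 = \left(1 \left(- \frac{95}{2} + 0\right) - 109\right) 156 = \left(1 \left(- \frac{95}{2}\right) - 109\right) 156 = \left(- \frac{95}{2} - 109\right) 156 = \left(- \frac{313}{2}\right) 156 = -24414$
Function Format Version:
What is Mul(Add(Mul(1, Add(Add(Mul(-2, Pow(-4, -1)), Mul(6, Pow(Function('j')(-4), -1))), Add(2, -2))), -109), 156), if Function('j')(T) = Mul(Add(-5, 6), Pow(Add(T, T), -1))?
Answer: -24414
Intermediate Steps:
Function('j')(T) = Mul(Rational(1, 2), Pow(T, -1)) (Function('j')(T) = Mul(1, Pow(Mul(2, T), -1)) = Mul(1, Mul(Rational(1, 2), Pow(T, -1))) = Mul(Rational(1, 2), Pow(T, -1)))
Mul(Add(Mul(1, Add(Add(Mul(-2, Pow(-4, -1)), Mul(6, Pow(Function('j')(-4), -1))), Add(2, -2))), -109), 156) = Mul(Add(Mul(1, Add(Add(Mul(-2, Pow(-4, -1)), Mul(6, Pow(Mul(Rational(1, 2), Pow(-4, -1)), -1))), Add(2, -2))), -109), 156) = Mul(Add(Mul(1, Add(Add(Mul(-2, Rational(-1, 4)), Mul(6, Pow(Mul(Rational(1, 2), Rational(-1, 4)), -1))), 0)), -109), 156) = Mul(Add(Mul(1, Add(Add(Rational(1, 2), Mul(6, Pow(Rational(-1, 8), -1))), 0)), -109), 156) = Mul(Add(Mul(1, Add(Add(Rational(1, 2), Mul(6, -8)), 0)), -109), 156) = Mul(Add(Mul(1, Add(Add(Rational(1, 2), -48), 0)), -109), 156) = Mul(Add(Mul(1, Add(Rational(-95, 2), 0)), -109), 156) = Mul(Add(Mul(1, Rational(-95, 2)), -109), 156) = Mul(Add(Rational(-95, 2), -109), 156) = Mul(Rational(-313, 2), 156) = -24414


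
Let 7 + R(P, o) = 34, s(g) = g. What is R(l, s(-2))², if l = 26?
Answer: 729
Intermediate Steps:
R(P, o) = 27 (R(P, o) = -7 + 34 = 27)
R(l, s(-2))² = 27² = 729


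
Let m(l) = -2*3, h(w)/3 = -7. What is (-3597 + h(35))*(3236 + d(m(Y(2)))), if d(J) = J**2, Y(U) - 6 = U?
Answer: -11838096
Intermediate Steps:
Y(U) = 6 + U
h(w) = -21 (h(w) = 3*(-7) = -21)
m(l) = -6
(-3597 + h(35))*(3236 + d(m(Y(2)))) = (-3597 - 21)*(3236 + (-6)**2) = -3618*(3236 + 36) = -3618*3272 = -11838096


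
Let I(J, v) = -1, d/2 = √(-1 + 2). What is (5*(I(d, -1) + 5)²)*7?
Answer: 560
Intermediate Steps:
d = 2 (d = 2*√(-1 + 2) = 2*√1 = 2*1 = 2)
(5*(I(d, -1) + 5)²)*7 = (5*(-1 + 5)²)*7 = (5*4²)*7 = (5*16)*7 = 80*7 = 560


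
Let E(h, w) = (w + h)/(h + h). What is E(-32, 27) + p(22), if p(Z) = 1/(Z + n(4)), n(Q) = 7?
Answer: 209/1856 ≈ 0.11261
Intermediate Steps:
E(h, w) = (h + w)/(2*h) (E(h, w) = (h + w)/((2*h)) = (h + w)*(1/(2*h)) = (h + w)/(2*h))
p(Z) = 1/(7 + Z) (p(Z) = 1/(Z + 7) = 1/(7 + Z))
E(-32, 27) + p(22) = (1/2)*(-32 + 27)/(-32) + 1/(7 + 22) = (1/2)*(-1/32)*(-5) + 1/29 = 5/64 + 1/29 = 209/1856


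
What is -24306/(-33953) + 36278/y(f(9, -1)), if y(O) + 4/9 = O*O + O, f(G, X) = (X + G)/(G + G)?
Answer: 49885945275/271624 ≈ 1.8366e+5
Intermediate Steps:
f(G, X) = (G + X)/(2*G) (f(G, X) = (G + X)/((2*G)) = (G + X)*(1/(2*G)) = (G + X)/(2*G))
y(O) = -4/9 + O + O² (y(O) = -4/9 + (O*O + O) = -4/9 + (O² + O) = -4/9 + (O + O²) = -4/9 + O + O²)
-24306/(-33953) + 36278/y(f(9, -1)) = -24306/(-33953) + 36278/(-4/9 + (½)*(9 - 1)/9 + ((½)*(9 - 1)/9)²) = -24306*(-1/33953) + 36278/(-4/9 + (½)*(⅑)*8 + ((½)*(⅑)*8)²) = 24306/33953 + 36278/(-4/9 + 4/9 + (4/9)²) = 24306/33953 + 36278/(-4/9 + 4/9 + 16/81) = 24306/33953 + 36278/(16/81) = 24306/33953 + 36278*(81/16) = 24306/33953 + 1469259/8 = 49885945275/271624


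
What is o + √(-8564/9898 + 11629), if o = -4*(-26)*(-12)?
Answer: -1248 + √5812311539/707 ≈ -1140.2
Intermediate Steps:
o = -1248 (o = 104*(-12) = -1248)
o + √(-8564/9898 + 11629) = -1248 + √(-8564/9898 + 11629) = -1248 + √(-8564*1/9898 + 11629) = -1248 + √(-4282/4949 + 11629) = -1248 + √(57547639/4949) = -1248 + √5812311539/707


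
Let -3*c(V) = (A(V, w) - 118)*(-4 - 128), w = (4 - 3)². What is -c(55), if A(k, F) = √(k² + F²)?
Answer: 5192 - 44*√3026 ≈ 2771.6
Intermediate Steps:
w = 1 (w = 1² = 1)
A(k, F) = √(F² + k²)
c(V) = -5192 + 44*√(1 + V²) (c(V) = -(√(1² + V²) - 118)*(-4 - 128)/3 = -(√(1 + V²) - 118)*(-132)/3 = -(-118 + √(1 + V²))*(-132)/3 = -(15576 - 132*√(1 + V²))/3 = -5192 + 44*√(1 + V²))
-c(55) = -(-5192 + 44*√(1 + 55²)) = -(-5192 + 44*√(1 + 3025)) = -(-5192 + 44*√3026) = 5192 - 44*√3026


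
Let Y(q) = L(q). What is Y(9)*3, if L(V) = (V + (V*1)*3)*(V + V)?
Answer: 1944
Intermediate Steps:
L(V) = 8*V² (L(V) = (V + V*3)*(2*V) = (V + 3*V)*(2*V) = (4*V)*(2*V) = 8*V²)
Y(q) = 8*q²
Y(9)*3 = (8*9²)*3 = (8*81)*3 = 648*3 = 1944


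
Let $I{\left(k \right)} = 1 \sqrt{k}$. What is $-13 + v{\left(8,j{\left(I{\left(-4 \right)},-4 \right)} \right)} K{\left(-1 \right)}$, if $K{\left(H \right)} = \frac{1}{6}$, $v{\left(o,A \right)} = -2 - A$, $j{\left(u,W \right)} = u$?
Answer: $- \frac{40}{3} - \frac{i}{3} \approx -13.333 - 0.33333 i$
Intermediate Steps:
$I{\left(k \right)} = \sqrt{k}$
$K{\left(H \right)} = \frac{1}{6}$
$-13 + v{\left(8,j{\left(I{\left(-4 \right)},-4 \right)} \right)} K{\left(-1 \right)} = -13 + \left(-2 - \sqrt{-4}\right) \frac{1}{6} = -13 + \left(-2 - 2 i\right) \frac{1}{6} = -13 - \left(\frac{1}{3} + \frac{i}{3}\right) = - \frac{40}{3} - \frac{i}{3}$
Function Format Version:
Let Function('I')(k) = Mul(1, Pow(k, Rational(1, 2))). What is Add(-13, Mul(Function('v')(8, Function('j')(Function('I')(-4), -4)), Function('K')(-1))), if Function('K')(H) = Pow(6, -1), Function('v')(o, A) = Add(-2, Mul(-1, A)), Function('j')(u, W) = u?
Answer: Add(Rational(-40, 3), Mul(Rational(-1, 3), I)) ≈ Add(-13.333, Mul(-0.33333, I))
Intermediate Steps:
Function('I')(k) = Pow(k, Rational(1, 2))
Function('K')(H) = Rational(1, 6)
Add(-13, Mul(Function('v')(8, Function('j')(Function('I')(-4), -4)), Function('K')(-1))) = Add(-13, Mul(Add(-2, Mul(-1, Pow(-4, Rational(1, 2)))), Rational(1, 6))) = Add(-13, Mul(Add(-2, Mul(-1, Mul(2, I))), Rational(1, 6))) = Add(-13, Mul(Add(-2, Mul(-2, I)), Rational(1, 6))) = Add(-13, Add(Rational(-1, 3), Mul(Rational(-1, 3), I))) = Add(Rational(-40, 3), Mul(Rational(-1, 3), I))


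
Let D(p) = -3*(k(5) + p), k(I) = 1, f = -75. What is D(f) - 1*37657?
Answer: -37435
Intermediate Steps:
D(p) = -3 - 3*p (D(p) = -3*(1 + p) = -3 - 3*p)
D(f) - 1*37657 = (-3 - 3*(-75)) - 1*37657 = (-3 + 225) - 37657 = 222 - 37657 = -37435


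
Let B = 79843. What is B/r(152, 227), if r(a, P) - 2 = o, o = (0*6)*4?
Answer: 79843/2 ≈ 39922.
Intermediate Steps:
o = 0 (o = 0*4 = 0)
r(a, P) = 2 (r(a, P) = 2 + 0 = 2)
B/r(152, 227) = 79843/2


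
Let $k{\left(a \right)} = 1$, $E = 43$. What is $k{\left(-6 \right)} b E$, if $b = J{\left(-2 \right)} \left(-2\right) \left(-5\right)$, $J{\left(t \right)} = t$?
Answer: $-860$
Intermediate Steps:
$b = -20$ ($b = \left(-2\right) \left(-2\right) \left(-5\right) = 4 \left(-5\right) = -20$)
$k{\left(-6 \right)} b E = 1 \left(-20\right) 43 = \left(-20\right) 43 = -860$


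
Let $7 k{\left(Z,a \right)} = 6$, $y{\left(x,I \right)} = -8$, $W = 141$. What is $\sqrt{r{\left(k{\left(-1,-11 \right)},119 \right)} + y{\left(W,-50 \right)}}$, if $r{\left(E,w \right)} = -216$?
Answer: $4 i \sqrt{14} \approx 14.967 i$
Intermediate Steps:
$k{\left(Z,a \right)} = \frac{6}{7}$ ($k{\left(Z,a \right)} = \frac{1}{7} \cdot 6 = \frac{6}{7}$)
$\sqrt{r{\left(k{\left(-1,-11 \right)},119 \right)} + y{\left(W,-50 \right)}} = \sqrt{-216 - 8} = \sqrt{-224} = 4 i \sqrt{14}$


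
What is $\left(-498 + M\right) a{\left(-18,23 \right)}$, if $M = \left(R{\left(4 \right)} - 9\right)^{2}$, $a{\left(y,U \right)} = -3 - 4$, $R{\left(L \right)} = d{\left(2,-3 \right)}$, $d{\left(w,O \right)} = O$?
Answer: $2478$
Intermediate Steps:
$R{\left(L \right)} = -3$
$a{\left(y,U \right)} = -7$
$M = 144$ ($M = \left(-3 - 9\right)^{2} = \left(-12\right)^{2} = 144$)
$\left(-498 + M\right) a{\left(-18,23 \right)} = \left(-498 + 144\right) \left(-7\right) = \left(-354\right) \left(-7\right) = 2478$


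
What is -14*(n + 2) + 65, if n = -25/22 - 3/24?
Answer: 2405/44 ≈ 54.659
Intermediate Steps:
n = -111/88 (n = -25*1/22 - 3*1/24 = -25/22 - ⅛ = -111/88 ≈ -1.2614)
-14*(n + 2) + 65 = -14*(-111/88 + 2) + 65 = -14*65/88 + 65 = -455/44 + 65 = 2405/44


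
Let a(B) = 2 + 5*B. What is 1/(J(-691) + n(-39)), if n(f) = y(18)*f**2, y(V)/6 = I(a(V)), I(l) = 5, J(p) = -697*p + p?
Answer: 1/526566 ≈ 1.8991e-6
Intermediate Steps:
J(p) = -696*p
y(V) = 30 (y(V) = 6*5 = 30)
n(f) = 30*f**2
1/(J(-691) + n(-39)) = 1/(-696*(-691) + 30*(-39)**2) = 1/(480936 + 30*1521) = 1/(480936 + 45630) = 1/526566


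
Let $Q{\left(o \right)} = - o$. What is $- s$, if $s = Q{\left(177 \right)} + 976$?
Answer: $-799$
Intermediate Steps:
$s = 799$ ($s = \left(-1\right) 177 + 976 = -177 + 976 = 799$)
$- s = \left(-1\right) 799 = -799$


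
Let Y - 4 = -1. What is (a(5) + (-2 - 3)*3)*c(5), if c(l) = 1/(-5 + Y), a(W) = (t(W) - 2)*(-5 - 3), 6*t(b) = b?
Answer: 17/6 ≈ 2.8333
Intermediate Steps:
Y = 3 (Y = 4 - 1 = 3)
t(b) = b/6
a(W) = 16 - 4*W/3 (a(W) = (W/6 - 2)*(-5 - 3) = (-2 + W/6)*(-8) = 16 - 4*W/3)
c(l) = -½ (c(l) = 1/(-5 + 3) = 1/(-2) = -½)
(a(5) + (-2 - 3)*3)*c(5) = ((16 - 4/3*5) + (-2 - 3)*3)*(-½) = ((16 - 20/3) - 5*3)*(-½) = (28/3 - 15)*(-½) = -17/3*(-½) = 17/6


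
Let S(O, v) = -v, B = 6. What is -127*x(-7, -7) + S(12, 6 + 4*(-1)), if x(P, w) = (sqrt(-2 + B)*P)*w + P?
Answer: -11559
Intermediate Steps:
x(P, w) = P + 2*P*w (x(P, w) = (sqrt(-2 + 6)*P)*w + P = (sqrt(4)*P)*w + P = (2*P)*w + P = 2*P*w + P = P + 2*P*w)
-127*x(-7, -7) + S(12, 6 + 4*(-1)) = -(-889)*(1 + 2*(-7)) - (6 + 4*(-1)) = -(-889)*(1 - 14) - (6 - 4) = -(-889)*(-13) - 1*2 = -127*91 - 2 = -11557 - 2 = -11559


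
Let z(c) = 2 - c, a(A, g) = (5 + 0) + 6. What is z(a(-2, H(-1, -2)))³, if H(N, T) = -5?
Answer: -729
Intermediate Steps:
a(A, g) = 11 (a(A, g) = 5 + 6 = 11)
z(a(-2, H(-1, -2)))³ = (2 - 1*11)³ = (2 - 11)³ = (-9)³ = -729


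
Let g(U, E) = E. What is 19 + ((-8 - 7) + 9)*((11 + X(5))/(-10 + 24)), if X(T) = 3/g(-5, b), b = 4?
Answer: 391/28 ≈ 13.964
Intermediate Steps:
X(T) = ¾ (X(T) = 3/4 = 3*(¼) = ¾)
19 + ((-8 - 7) + 9)*((11 + X(5))/(-10 + 24)) = 19 + ((-8 - 7) + 9)*((11 + ¾)/(-10 + 24)) = 19 + (-15 + 9)*((47/4)/14) = 19 - 141/(2*14) = 19 - 6*47/56 = 19 - 141/28 = 391/28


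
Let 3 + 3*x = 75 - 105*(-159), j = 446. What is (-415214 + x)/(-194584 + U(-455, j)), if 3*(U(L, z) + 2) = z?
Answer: 1228875/583312 ≈ 2.1067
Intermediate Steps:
U(L, z) = -2 + z/3
x = 5589 (x = -1 + (75 - 105*(-159))/3 = -1 + (75 + 16695)/3 = -1 + (⅓)*16770 = -1 + 5590 = 5589)
(-415214 + x)/(-194584 + U(-455, j)) = (-415214 + 5589)/(-194584 + (-2 + (⅓)*446)) = -409625/(-194584 + (-2 + 446/3)) = -409625/(-194584 + 440/3) = -409625/(-583312/3) = -409625*(-3/583312) = 1228875/583312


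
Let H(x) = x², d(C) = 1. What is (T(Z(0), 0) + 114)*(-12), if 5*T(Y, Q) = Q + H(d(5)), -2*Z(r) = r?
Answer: -6852/5 ≈ -1370.4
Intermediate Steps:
Z(r) = -r/2
T(Y, Q) = ⅕ + Q/5 (T(Y, Q) = (Q + 1²)/5 = (Q + 1)/5 = (1 + Q)/5 = ⅕ + Q/5)
(T(Z(0), 0) + 114)*(-12) = ((⅕ + (⅕)*0) + 114)*(-12) = ((⅕ + 0) + 114)*(-12) = (⅕ + 114)*(-12) = (571/5)*(-12) = -6852/5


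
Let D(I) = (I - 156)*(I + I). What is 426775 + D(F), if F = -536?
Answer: 1168599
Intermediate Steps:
D(I) = 2*I*(-156 + I) (D(I) = (-156 + I)*(2*I) = 2*I*(-156 + I))
426775 + D(F) = 426775 + 2*(-536)*(-156 - 536) = 426775 + 2*(-536)*(-692) = 426775 + 741824 = 1168599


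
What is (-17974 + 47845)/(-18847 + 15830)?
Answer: -29871/3017 ≈ -9.9009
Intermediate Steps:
(-17974 + 47845)/(-18847 + 15830) = 29871/(-3017) = 29871*(-1/3017) = -29871/3017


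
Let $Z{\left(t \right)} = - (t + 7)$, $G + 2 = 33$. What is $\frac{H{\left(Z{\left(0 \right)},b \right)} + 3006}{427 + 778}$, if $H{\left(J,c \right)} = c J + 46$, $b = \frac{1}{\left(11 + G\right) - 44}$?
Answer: $\frac{6111}{2410} \approx 2.5357$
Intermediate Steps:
$G = 31$ ($G = -2 + 33 = 31$)
$Z{\left(t \right)} = -7 - t$ ($Z{\left(t \right)} = - (7 + t) = -7 - t$)
$b = - \frac{1}{2}$ ($b = \frac{1}{\left(11 + 31\right) - 44} = \frac{1}{42 - 44} = \frac{1}{-2} = - \frac{1}{2} \approx -0.5$)
$H{\left(J,c \right)} = 46 + J c$ ($H{\left(J,c \right)} = J c + 46 = 46 + J c$)
$\frac{H{\left(Z{\left(0 \right)},b \right)} + 3006}{427 + 778} = \frac{\left(46 + \left(-7 - 0\right) \left(- \frac{1}{2}\right)\right) + 3006}{427 + 778} = \frac{\left(46 + \left(-7 + 0\right) \left(- \frac{1}{2}\right)\right) + 3006}{1205} = \left(\left(46 - - \frac{7}{2}\right) + 3006\right) \frac{1}{1205} = \left(\left(46 + \frac{7}{2}\right) + 3006\right) \frac{1}{1205} = \left(\frac{99}{2} + 3006\right) \frac{1}{1205} = \frac{6111}{2} \cdot \frac{1}{1205} = \frac{6111}{2410}$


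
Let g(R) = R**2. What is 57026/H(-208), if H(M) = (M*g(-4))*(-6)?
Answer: 28513/9984 ≈ 2.8559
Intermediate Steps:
H(M) = -96*M (H(M) = (M*(-4)**2)*(-6) = (M*16)*(-6) = (16*M)*(-6) = -96*M)
57026/H(-208) = 57026/((-96*(-208))) = 57026/19968 = 57026*(1/19968) = 28513/9984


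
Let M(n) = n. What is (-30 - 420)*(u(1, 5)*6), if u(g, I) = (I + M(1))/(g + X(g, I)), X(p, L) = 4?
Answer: -3240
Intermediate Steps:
u(g, I) = (1 + I)/(4 + g) (u(g, I) = (I + 1)/(g + 4) = (1 + I)/(4 + g))
(-30 - 420)*(u(1, 5)*6) = (-30 - 420)*(((1 + 5)/(4 + 1))*6) = -450*6/5*6 = -450*(⅕)*6*6 = -540*6 = -450*36/5 = -3240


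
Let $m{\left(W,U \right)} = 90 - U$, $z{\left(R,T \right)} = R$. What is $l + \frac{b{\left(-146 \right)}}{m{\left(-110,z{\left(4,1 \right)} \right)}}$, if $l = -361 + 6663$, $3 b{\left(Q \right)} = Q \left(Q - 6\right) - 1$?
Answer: $\frac{549369}{86} \approx 6388.0$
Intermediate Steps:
$b{\left(Q \right)} = - \frac{1}{3} + \frac{Q \left(-6 + Q\right)}{3}$ ($b{\left(Q \right)} = \frac{Q \left(Q - 6\right) - 1}{3} = \frac{Q \left(-6 + Q\right) - 1}{3} = \frac{-1 + Q \left(-6 + Q\right)}{3} = - \frac{1}{3} + \frac{Q \left(-6 + Q\right)}{3}$)
$l = 6302$
$l + \frac{b{\left(-146 \right)}}{m{\left(-110,z{\left(4,1 \right)} \right)}} = 6302 + \frac{- \frac{1}{3} - -292 + \frac{\left(-146\right)^{2}}{3}}{90 - 4} = 6302 + \frac{- \frac{1}{3} + 292 + \frac{1}{3} \cdot 21316}{90 - 4} = 6302 + \frac{- \frac{1}{3} + 292 + \frac{21316}{3}}{86} = 6302 + 7397 \cdot \frac{1}{86} = 6302 + \frac{7397}{86} = \frac{549369}{86}$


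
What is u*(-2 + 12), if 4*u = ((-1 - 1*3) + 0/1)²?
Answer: 40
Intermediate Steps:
u = 4 (u = ((-1 - 1*3) + 0/1)²/4 = ((-1 - 3) + 0*1)²/4 = (-4 + 0)²/4 = (¼)*(-4)² = (¼)*16 = 4)
u*(-2 + 12) = 4*(-2 + 12) = 4*10 = 40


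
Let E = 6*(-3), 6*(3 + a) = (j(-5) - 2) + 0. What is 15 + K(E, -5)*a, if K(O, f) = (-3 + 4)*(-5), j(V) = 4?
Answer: 85/3 ≈ 28.333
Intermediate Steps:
a = -8/3 (a = -3 + ((4 - 2) + 0)/6 = -3 + (2 + 0)/6 = -3 + (⅙)*2 = -3 + ⅓ = -8/3 ≈ -2.6667)
E = -18
K(O, f) = -5 (K(O, f) = 1*(-5) = -5)
15 + K(E, -5)*a = 15 - 5*(-8/3) = 15 + 40/3 = 85/3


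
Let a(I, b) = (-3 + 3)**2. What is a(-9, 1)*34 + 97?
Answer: 97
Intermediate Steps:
a(I, b) = 0 (a(I, b) = 0**2 = 0)
a(-9, 1)*34 + 97 = 0*34 + 97 = 0 + 97 = 97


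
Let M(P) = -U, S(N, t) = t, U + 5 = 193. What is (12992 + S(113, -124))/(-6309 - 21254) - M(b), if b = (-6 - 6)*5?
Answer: 5168976/27563 ≈ 187.53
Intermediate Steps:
U = 188 (U = -5 + 193 = 188)
b = -60 (b = -12*5 = -60)
M(P) = -188 (M(P) = -1*188 = -188)
(12992 + S(113, -124))/(-6309 - 21254) - M(b) = (12992 - 124)/(-6309 - 21254) - 1*(-188) = 12868/(-27563) + 188 = 12868*(-1/27563) + 188 = -12868/27563 + 188 = 5168976/27563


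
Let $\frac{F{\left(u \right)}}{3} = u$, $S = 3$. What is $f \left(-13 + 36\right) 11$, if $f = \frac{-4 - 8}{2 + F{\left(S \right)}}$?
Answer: $-276$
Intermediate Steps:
$F{\left(u \right)} = 3 u$
$f = - \frac{12}{11}$ ($f = \frac{-4 - 8}{2 + 3 \cdot 3} = - \frac{12}{2 + 9} = - \frac{12}{11} \approx -1.0909$)
$f \left(-13 + 36\right) 11 = - \frac{12 \left(-13 + 36\right)}{11} \cdot 11 = \left(- \frac{12}{11}\right) 23 \cdot 11 = \left(- \frac{276}{11}\right) 11 = -276$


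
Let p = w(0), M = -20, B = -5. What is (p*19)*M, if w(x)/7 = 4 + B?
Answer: 2660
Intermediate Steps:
w(x) = -7 (w(x) = 7*(4 - 5) = 7*(-1) = -7)
p = -7
(p*19)*M = -7*19*(-20) = -133*(-20) = 2660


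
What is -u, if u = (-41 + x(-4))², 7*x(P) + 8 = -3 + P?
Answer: -91204/49 ≈ -1861.3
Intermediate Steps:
x(P) = -11/7 + P/7 (x(P) = -8/7 + (-3 + P)/7 = -8/7 + (-3/7 + P/7) = -11/7 + P/7)
u = 91204/49 (u = (-41 + (-11/7 + (⅐)*(-4)))² = (-41 + (-11/7 - 4/7))² = (-41 - 15/7)² = (-302/7)² = 91204/49 ≈ 1861.3)
-u = -1*91204/49 = -91204/49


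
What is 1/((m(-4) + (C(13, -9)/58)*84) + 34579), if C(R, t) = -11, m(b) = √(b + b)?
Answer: 29067541/1004663430969 - 1682*I*√2/1004663430969 ≈ 2.8933e-5 - 2.3677e-9*I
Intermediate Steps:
m(b) = √2*√b (m(b) = √(2*b) = √2*√b)
1/((m(-4) + (C(13, -9)/58)*84) + 34579) = 1/((√2*√(-4) - 11/58*84) + 34579) = 1/((√2*(2*I) - 11*1/58*84) + 34579) = 1/((2*I*√2 - 11/58*84) + 34579) = 1/((2*I*√2 - 462/29) + 34579) = 1/((-462/29 + 2*I*√2) + 34579) = 1/(1002329/29 + 2*I*√2)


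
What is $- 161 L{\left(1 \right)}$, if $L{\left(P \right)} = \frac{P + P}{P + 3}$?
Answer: $- \frac{161}{2} \approx -80.5$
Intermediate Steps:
$L{\left(P \right)} = \frac{2 P}{3 + P}$
$- 161 L{\left(1 \right)} = - 161 \cdot 2 \cdot 1 \frac{1}{3 + 1} = - 161 \cdot 2 \cdot 1 \cdot \frac{1}{4} = \left(-161\right) \frac{1}{2} = - \frac{161}{2}$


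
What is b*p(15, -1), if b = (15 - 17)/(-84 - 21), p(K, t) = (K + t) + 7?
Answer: ⅖ ≈ 0.40000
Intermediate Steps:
p(K, t) = 7 + K + t
b = 2/105 (b = -2/(-105) = -2*(-1/105) = 2/105 ≈ 0.019048)
b*p(15, -1) = 2*(7 + 15 - 1)/105 = (2/105)*21 = ⅖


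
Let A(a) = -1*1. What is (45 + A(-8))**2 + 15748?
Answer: 17684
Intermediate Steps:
A(a) = -1
(45 + A(-8))**2 + 15748 = (45 - 1)**2 + 15748 = 44**2 + 15748 = 1936 + 15748 = 17684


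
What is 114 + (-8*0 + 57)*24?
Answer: 1482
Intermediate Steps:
114 + (-8*0 + 57)*24 = 114 + (0 + 57)*24 = 114 + 57*24 = 114 + 1368 = 1482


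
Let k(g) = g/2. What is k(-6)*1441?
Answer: -4323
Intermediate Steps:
k(g) = g/2 (k(g) = g*(½) = g/2)
k(-6)*1441 = ((½)*(-6))*1441 = -3*1441 = -4323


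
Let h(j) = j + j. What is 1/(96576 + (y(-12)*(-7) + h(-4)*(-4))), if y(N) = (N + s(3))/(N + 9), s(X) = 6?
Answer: 1/96594 ≈ 1.0353e-5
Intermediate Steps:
h(j) = 2*j
y(N) = (6 + N)/(9 + N) (y(N) = (N + 6)/(N + 9) = (6 + N)/(9 + N))
1/(96576 + (y(-12)*(-7) + h(-4)*(-4))) = 1/(96576 + (((6 - 12)/(9 - 12))*(-7) + (2*(-4))*(-4))) = 1/(96576 + ((-6/(-3))*(-7) - 8*(-4))) = 1/(96576 + (-⅓*(-6)*(-7) + 32)) = 1/(96576 + (2*(-7) + 32)) = 1/(96576 + (-14 + 32)) = 1/(96576 + 18) = 1/96594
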